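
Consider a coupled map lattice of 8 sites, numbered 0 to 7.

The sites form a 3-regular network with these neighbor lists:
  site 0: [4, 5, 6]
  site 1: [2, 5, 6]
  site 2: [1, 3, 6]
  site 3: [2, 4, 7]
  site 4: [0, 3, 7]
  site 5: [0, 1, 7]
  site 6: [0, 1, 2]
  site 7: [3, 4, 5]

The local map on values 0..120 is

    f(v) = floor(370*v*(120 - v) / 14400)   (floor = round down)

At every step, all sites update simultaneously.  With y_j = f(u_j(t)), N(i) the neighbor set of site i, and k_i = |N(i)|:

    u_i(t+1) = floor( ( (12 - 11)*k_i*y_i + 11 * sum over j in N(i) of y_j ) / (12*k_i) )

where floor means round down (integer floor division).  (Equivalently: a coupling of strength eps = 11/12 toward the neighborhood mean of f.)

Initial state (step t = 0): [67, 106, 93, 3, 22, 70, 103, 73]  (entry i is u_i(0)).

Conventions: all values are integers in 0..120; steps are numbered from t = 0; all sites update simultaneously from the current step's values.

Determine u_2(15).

Simulating step by step:
t=0: [67, 106, 93, 3, 22, 70, 103, 73]
t=1: [65, 63, 33, 64, 62, 73, 62, 54]
t=2: [90, 84, 90, 85, 91, 91, 85, 90]
t=3: [69, 71, 75, 68, 70, 71, 72, 69]
t=4: [88, 87, 88, 88, 89, 89, 88, 89]
t=5: [70, 71, 72, 70, 71, 71, 72, 70]
t=6: [88, 88, 88, 88, 89, 89, 88, 89]
t=7: [70, 71, 72, 70, 71, 71, 72, 70]
t=8: [88, 88, 88, 88, 89, 89, 88, 89]
t=9: [70, 71, 72, 70, 71, 71, 72, 70]
t=10: [88, 88, 88, 88, 89, 89, 88, 89]
t=11: [70, 71, 72, 70, 71, 71, 72, 70]
t=12: [88, 88, 88, 88, 89, 89, 88, 89]
t=13: [70, 71, 72, 70, 71, 71, 72, 70]
t=14: [88, 88, 88, 88, 89, 89, 88, 89]
t=15: [70, 71, 72, 70, 71, 71, 72, 70]

Answer: u_2(15) = 72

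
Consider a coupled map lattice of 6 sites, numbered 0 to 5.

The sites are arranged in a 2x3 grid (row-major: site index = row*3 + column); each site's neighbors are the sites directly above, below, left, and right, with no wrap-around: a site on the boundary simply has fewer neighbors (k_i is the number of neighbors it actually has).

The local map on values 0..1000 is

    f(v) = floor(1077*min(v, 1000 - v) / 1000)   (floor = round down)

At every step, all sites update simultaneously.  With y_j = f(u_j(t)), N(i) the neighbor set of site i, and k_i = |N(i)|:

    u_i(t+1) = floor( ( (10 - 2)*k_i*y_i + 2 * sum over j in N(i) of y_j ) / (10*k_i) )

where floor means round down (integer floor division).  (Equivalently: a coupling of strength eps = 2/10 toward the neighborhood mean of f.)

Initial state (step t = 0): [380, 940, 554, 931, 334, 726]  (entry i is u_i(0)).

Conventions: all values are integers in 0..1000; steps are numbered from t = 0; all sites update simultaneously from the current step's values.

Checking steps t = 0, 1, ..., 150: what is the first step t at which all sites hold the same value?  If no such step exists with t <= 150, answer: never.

Simulating step by step:
t=0: [380, 940, 554, 931, 334, 726]  (not all equal)
t=1: [341, 134, 419, 136, 316, 319]  (not all equal)
t=2: [322, 192, 409, 187, 314, 353]  (not all equal)
t=3: [317, 239, 410, 229, 322, 381]  (not all equal)
t=4: [323, 280, 419, 265, 337, 406]  (not all equal)
t=5: [336, 318, 434, 298, 357, 430]  (not all equal)
t=6: [355, 354, 454, 330, 382, 455]  (not all equal)
t=7: [379, 390, 477, 363, 410, 481]  (not all equal)
t=8: [407, 426, 504, 396, 441, 509]  (not all equal)
t=9: [438, 462, 525, 432, 473, 523]  (not all equal)
t=10: [473, 497, 509, 470, 505, 512]  (not all equal)
t=11: [511, 532, 528, 509, 530, 526]  (not all equal)
t=12: [524, 505, 507, 525, 507, 509]  (not all equal)
t=13: [514, 531, 530, 513, 528, 528]  (not all equal)
t=14: [521, 506, 506, 522, 508, 507]  (not all equal)
t=15: [516, 530, 531, 515, 528, 530]  (not all equal)
t=16: [519, 507, 505, 520, 508, 506]  (not all equal)
t=17: [519, 529, 532, 517, 528, 531]  (not all equal)
t=18: [517, 507, 504, 518, 508, 505]  (not all equal)
t=19: [520, 529, 533, 520, 528, 532]  (not all equal)
t=20: [515, 507, 502, 515, 508, 504]  (not all equal)
t=21: [522, 529, 535, 522, 528, 533]  (not all equal)
t=22: [513, 507, 500, 513, 507, 502]  (not all equal)
t=23: [524, 530, 537, 524, 530, 535]  (not all equal)
t=24: [511, 505, 499, 511, 506, 500]  (not all equal)
t=25: [526, 532, 536, 526, 532, 537]  (not all equal)
t=26: [509, 504, 499, 509, 504, 498]  (not all equal)
t=27: [528, 533, 536, 528, 533, 535]  (not all equal)
t=28: [507, 502, 499, 507, 502, 500]  (not all equal)
t=29: [530, 535, 537, 530, 535, 537]  (not all equal)
t=30: [505, 500, 498, 505, 500, 498]  (not all equal)
t=31: [533, 537, 536, 533, 537, 536]  (not all equal)
t=32: [501, 498, 498, 501, 498, 498]  (not all equal)
t=33: [536, 536, 536, 536, 536, 536]  (all equal)

Answer: 33
Key observation: Synchronization is absorbing here: once all sites are equal they stay equal, and step 33 is the first all-equal step.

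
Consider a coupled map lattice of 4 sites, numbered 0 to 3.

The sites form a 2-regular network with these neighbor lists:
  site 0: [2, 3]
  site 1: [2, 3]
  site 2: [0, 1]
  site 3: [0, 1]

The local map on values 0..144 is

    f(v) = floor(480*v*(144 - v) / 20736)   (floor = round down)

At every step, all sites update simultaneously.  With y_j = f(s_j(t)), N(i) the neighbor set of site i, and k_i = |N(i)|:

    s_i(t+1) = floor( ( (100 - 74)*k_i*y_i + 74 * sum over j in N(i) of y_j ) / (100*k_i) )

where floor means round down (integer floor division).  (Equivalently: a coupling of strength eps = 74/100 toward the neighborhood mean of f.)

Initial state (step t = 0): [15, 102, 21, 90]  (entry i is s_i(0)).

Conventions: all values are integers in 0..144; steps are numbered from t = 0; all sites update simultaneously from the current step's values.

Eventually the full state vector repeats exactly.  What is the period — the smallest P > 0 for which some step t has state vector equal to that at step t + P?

Answer: 2
Key observation: The state at step 4, [119, 119, 119, 119], reappears at step 6 — and no state repeats earlier — so the cycle the system enters has period 2.

Derivation:
t=0: [15, 102, 21, 90]
t=1: [74, 89, 68, 82]
t=2: [118, 116, 116, 116]
t=3: [73, 75, 73, 73]
t=4: [119, 119, 119, 119]
t=5: [68, 68, 68, 68]
t=6: [119, 119, 119, 119]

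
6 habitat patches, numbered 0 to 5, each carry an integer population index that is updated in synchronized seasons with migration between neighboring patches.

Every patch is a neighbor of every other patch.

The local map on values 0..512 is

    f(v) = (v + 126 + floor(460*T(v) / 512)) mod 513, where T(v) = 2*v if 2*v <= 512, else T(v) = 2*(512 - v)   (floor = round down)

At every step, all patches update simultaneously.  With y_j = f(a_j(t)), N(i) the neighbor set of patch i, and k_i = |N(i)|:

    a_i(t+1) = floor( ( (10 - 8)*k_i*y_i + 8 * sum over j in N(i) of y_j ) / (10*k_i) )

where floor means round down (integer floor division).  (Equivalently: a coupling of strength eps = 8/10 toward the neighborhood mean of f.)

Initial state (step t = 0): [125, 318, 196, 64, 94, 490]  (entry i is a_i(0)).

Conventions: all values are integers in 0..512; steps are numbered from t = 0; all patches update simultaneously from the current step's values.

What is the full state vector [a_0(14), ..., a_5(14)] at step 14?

Simulating step by step:
t=0: [125, 318, 196, 64, 94, 490]
t=1: [299, 291, 286, 292, 295, 285]
t=2: [300, 300, 300, 300, 300, 300]
t=3: [293, 293, 293, 293, 293, 293]
t=4: [299, 299, 299, 299, 299, 299]
t=5: [294, 294, 294, 294, 294, 294]
t=6: [298, 298, 298, 298, 298, 298]
t=7: [295, 295, 295, 295, 295, 295]
t=8: [297, 297, 297, 297, 297, 297]
t=9: [296, 296, 296, 296, 296, 296]
t=10: [297, 297, 297, 297, 297, 297]
t=11: [296, 296, 296, 296, 296, 296]
t=12: [297, 297, 297, 297, 297, 297]
t=13: [296, 296, 296, 296, 296, 296]
t=14: [297, 297, 297, 297, 297, 297]

Answer: [297, 297, 297, 297, 297, 297]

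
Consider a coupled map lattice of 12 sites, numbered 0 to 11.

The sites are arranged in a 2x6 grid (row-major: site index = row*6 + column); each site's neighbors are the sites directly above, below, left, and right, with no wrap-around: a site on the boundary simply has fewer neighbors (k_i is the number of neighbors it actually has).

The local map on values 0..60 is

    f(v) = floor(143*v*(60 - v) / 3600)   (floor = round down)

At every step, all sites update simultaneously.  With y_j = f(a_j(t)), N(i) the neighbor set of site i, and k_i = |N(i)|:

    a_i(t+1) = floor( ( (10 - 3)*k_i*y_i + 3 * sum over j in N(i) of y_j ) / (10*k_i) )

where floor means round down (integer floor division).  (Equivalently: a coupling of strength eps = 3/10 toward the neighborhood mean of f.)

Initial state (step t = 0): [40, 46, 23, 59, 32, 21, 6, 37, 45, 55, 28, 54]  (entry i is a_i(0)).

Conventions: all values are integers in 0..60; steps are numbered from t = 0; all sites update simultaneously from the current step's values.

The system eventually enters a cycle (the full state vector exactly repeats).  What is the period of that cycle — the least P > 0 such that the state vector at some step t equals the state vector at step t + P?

Simulating step by step:
t=0: [40, 46, 23, 59, 32, 21, 6, 37, 45, 55, 28, 54]
t=1: [27, 27, 28, 9, 31, 29, 18, 29, 25, 13, 30, 18]
t=2: [34, 35, 33, 22, 33, 34, 31, 34, 33, 25, 33, 31]
t=3: [34, 34, 34, 33, 34, 35, 35, 34, 34, 34, 34, 35]
t=4: [34, 35, 35, 35, 34, 34, 34, 34, 35, 35, 34, 34]
t=5: [34, 34, 34, 34, 34, 35, 35, 34, 34, 34, 34, 35]
t=6: [34, 35, 35, 35, 34, 34, 34, 34, 35, 35, 34, 34]

Answer: 2
Key observation: The state at step 4, [34, 35, 35, 35, 34, 34, 34, 34, 35, 35, 34, 34], reappears at step 6 — and no state repeats earlier — so the cycle the system enters has period 2.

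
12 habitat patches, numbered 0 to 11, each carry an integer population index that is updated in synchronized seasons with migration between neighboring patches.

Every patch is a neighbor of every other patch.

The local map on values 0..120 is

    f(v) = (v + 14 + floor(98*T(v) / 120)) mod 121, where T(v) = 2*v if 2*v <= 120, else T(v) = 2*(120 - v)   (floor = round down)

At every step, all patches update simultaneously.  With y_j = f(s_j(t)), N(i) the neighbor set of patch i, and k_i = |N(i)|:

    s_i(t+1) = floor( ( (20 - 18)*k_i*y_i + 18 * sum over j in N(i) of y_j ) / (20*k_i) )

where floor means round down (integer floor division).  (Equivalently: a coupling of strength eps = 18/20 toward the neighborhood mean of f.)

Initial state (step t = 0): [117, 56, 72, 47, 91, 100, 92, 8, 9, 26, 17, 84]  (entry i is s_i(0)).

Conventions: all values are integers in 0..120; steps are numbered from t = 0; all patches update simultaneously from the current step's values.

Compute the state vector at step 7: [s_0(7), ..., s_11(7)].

Simulating step by step:
t=0: [117, 56, 72, 47, 91, 100, 92, 8, 9, 26, 17, 84]
t=1: [36, 37, 37, 36, 37, 36, 37, 37, 37, 37, 37, 37]
t=2: [110, 110, 110, 110, 110, 110, 110, 110, 110, 110, 110, 110]
t=3: [19, 19, 19, 19, 19, 19, 19, 19, 19, 19, 19, 19]
t=4: [64, 64, 64, 64, 64, 64, 64, 64, 64, 64, 64, 64]
t=5: [48, 48, 48, 48, 48, 48, 48, 48, 48, 48, 48, 48]
t=6: [19, 19, 19, 19, 19, 19, 19, 19, 19, 19, 19, 19]
t=7: [64, 64, 64, 64, 64, 64, 64, 64, 64, 64, 64, 64]

Answer: [64, 64, 64, 64, 64, 64, 64, 64, 64, 64, 64, 64]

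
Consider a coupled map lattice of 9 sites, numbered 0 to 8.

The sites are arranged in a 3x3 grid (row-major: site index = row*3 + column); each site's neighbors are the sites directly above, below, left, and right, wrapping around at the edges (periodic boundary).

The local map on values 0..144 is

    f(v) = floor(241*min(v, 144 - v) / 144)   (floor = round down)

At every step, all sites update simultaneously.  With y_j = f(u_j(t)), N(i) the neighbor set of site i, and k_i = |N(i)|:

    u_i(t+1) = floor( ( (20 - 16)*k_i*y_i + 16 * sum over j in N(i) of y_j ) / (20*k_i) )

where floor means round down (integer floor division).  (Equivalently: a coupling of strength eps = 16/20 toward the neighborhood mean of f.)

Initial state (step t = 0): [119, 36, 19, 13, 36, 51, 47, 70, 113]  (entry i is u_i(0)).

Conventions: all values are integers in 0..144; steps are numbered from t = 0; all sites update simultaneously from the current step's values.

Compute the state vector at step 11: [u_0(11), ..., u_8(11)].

Simulating step by step:
t=0: [119, 36, 19, 13, 36, 51, 47, 70, 113]
t=1: [46, 61, 53, 57, 68, 49, 61, 73, 72]
t=2: [92, 99, 93, 93, 102, 99, 102, 111, 102]
t=3: [80, 74, 78, 77, 72, 77, 73, 68, 71]
t=4: [112, 113, 112, 113, 114, 114, 113, 117, 114]
t=5: [51, 50, 51, 51, 49, 50, 50, 49, 49]
t=6: [84, 83, 83, 83, 83, 83, 83, 82, 83]
t=7: [101, 101, 101, 101, 102, 102, 101, 102, 102]
t=8: [71, 70, 70, 70, 70, 70, 70, 70, 70]
t=9: [117, 117, 117, 117, 117, 117, 117, 117, 117]
t=10: [45, 45, 45, 45, 45, 45, 45, 45, 45]
t=11: [75, 75, 75, 75, 75, 75, 75, 75, 75]

Answer: [75, 75, 75, 75, 75, 75, 75, 75, 75]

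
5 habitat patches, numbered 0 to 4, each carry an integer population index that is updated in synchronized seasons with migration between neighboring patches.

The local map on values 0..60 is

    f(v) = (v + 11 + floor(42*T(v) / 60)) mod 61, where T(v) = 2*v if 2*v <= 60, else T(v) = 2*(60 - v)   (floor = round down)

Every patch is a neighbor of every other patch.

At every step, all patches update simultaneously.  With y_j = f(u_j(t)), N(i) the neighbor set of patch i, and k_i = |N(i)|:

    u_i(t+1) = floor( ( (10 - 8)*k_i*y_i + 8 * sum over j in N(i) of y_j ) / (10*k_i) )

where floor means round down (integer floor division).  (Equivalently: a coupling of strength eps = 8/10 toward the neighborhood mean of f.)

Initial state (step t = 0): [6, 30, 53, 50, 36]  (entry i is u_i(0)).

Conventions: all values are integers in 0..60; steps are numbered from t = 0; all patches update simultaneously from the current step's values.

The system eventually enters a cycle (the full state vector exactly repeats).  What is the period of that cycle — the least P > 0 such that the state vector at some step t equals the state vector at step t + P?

Answer: 4
Key observation: The state at step 1, [18, 18, 18, 18, 18], reappears at step 5 — and no state repeats earlier — so the cycle the system enters has period 4.

Derivation:
t=0: [6, 30, 53, 50, 36]
t=1: [18, 18, 18, 18, 18]
t=2: [54, 54, 54, 54, 54]
t=3: [12, 12, 12, 12, 12]
t=4: [39, 39, 39, 39, 39]
t=5: [18, 18, 18, 18, 18]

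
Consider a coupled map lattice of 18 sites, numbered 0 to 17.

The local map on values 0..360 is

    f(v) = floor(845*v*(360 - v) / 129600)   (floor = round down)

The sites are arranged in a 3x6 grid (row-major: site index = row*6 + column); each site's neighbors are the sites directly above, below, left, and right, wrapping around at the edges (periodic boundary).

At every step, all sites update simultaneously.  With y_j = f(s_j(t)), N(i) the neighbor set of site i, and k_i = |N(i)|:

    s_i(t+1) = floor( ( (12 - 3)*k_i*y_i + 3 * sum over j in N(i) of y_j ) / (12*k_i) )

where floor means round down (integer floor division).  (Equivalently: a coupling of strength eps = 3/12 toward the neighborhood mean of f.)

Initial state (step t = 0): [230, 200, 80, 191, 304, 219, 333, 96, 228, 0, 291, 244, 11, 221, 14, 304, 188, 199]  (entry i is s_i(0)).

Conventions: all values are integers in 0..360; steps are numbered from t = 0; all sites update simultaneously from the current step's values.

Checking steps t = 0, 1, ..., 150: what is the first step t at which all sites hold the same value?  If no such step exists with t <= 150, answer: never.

Answer: 7
Key observation: Synchronization is absorbing here: once all sites are equal they stay equal, and step 7 is the first all-equal step.

Derivation:
t=0: [230, 200, 80, 191, 304, 219, 333, 96, 228, 0, 291, 244, 11, 221, 14, 304, 188, 199]  (not all equal)
t=1: [176, 200, 149, 180, 129, 194, 79, 165, 168, 40, 129, 175, 60, 176, 64, 110, 192, 194]  (not all equal)
t=2: [200, 208, 200, 199, 197, 208, 154, 205, 196, 111, 189, 205, 136, 199, 142, 173, 206, 203]  (not all equal)
t=3: [207, 206, 207, 206, 208, 206, 205, 207, 206, 187, 207, 207, 200, 206, 202, 207, 206, 206]  (not all equal)
t=4: [206, 206, 206, 206, 206, 206, 206, 206, 206, 209, 206, 206, 207, 206, 207, 206, 206, 206]  (not all equal)
t=5: [206, 206, 206, 205, 206, 206, 206, 206, 205, 205, 205, 206, 206, 206, 206, 205, 206, 206]  (not all equal)
t=6: [206, 206, 206, 206, 206, 206, 206, 206, 206, 207, 206, 206, 206, 206, 206, 206, 206, 206]  (not all equal)
t=7: [206, 206, 206, 206, 206, 206, 206, 206, 206, 206, 206, 206, 206, 206, 206, 206, 206, 206]  (all equal)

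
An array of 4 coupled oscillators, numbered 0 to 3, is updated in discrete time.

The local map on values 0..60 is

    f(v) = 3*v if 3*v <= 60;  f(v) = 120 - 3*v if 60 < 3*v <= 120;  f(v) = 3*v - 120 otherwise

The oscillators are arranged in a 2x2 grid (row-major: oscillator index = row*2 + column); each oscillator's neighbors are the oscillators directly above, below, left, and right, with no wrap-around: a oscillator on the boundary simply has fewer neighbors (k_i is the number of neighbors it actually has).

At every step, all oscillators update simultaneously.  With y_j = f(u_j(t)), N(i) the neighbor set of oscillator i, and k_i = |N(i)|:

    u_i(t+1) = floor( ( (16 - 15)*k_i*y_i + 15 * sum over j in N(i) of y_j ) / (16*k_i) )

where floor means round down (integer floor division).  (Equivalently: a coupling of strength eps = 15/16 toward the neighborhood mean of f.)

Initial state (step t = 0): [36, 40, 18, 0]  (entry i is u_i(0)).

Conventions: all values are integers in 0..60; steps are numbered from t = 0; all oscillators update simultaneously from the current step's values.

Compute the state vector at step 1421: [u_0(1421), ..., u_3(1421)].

Simulating step by step:
t=0: [36, 40, 18, 0]
t=1: [26, 5, 9, 25]
t=2: [22, 41, 42, 22]
t=3: [7, 50, 51, 7]
t=4: [30, 21, 21, 30]
t=5: [55, 31, 31, 55]
t=6: [28, 43, 43, 28]
t=7: [10, 34, 34, 10]
t=8: [18, 29, 29, 18]
t=9: [34, 52, 52, 34]
t=10: [34, 19, 19, 34]
t=11: [54, 20, 20, 54]
t=12: [58, 43, 43, 58]
t=13: [11, 51, 51, 11]
t=14: [33, 33, 33, 33]
t=15: [21, 21, 21, 21]
t=16: [57, 57, 57, 57]
t=17: [51, 51, 51, 51]
t=18: [33, 33, 33, 33]

Answer: [51, 51, 51, 51]
Key observation: The state at step 14, [33, 33, 33, 33], reappears at step 18: the system is in a cycle of period 4 from step 14 on.  Therefore the state at step 1421 equals the state at step 14 + ((1421 - 14) mod 4) = 17, which is [51, 51, 51, 51].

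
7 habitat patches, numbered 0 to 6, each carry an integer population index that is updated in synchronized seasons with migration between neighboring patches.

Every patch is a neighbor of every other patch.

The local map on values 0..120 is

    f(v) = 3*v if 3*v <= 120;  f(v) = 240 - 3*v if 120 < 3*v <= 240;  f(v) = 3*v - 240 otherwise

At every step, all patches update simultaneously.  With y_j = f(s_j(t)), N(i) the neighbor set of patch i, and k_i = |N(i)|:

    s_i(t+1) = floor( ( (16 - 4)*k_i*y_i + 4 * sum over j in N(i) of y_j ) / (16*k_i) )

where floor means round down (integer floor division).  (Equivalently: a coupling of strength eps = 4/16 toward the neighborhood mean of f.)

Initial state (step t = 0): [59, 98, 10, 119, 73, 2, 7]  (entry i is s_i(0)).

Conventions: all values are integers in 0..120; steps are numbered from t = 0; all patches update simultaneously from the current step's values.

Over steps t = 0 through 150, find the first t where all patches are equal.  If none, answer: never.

Simulating step by step:
t=0: [59, 98, 10, 119, 73, 2, 7]  (not all equal)
t=1: [57, 51, 34, 95, 27, 17, 27]  (not all equal)
t=2: [70, 83, 93, 53, 78, 57, 78]  (not all equal)
t=3: [31, 16, 37, 67, 14, 58, 14]  (not all equal)
t=4: [84, 52, 97, 46, 48, 65, 48]  (not all equal)
t=5: [28, 79, 56, 92, 88, 52, 88]  (not all equal)
t=6: [73, 15, 64, 39, 30, 73, 30]  (not all equal)
t=7: [32, 49, 52, 100, 81, 32, 81]  (not all equal)
t=8: [86, 84, 77, 60, 20, 86, 20]  (not all equal)
t=9: [22, 18, 16, 52, 52, 22, 52]  (not all equal)
t=10: [67, 58, 54, 79, 79, 67, 79]  (not all equal)
t=11: [37, 56, 64, 11, 11, 37, 11]  (not all equal)
t=12: [97, 69, 52, 41, 41, 97, 41]  (not all equal)
t=13: [59, 47, 83, 106, 106, 59, 106]  (not all equal)
t=14: [64, 89, 25, 74, 74, 64, 74]  (not all equal)
t=15: [44, 29, 63, 23, 23, 44, 23]  (not all equal)
t=16: [99, 85, 59, 72, 72, 99, 72]  (not all equal)
t=17: [51, 21, 55, 28, 28, 51, 28]  (not all equal)
t=18: [85, 68, 76, 83, 83, 85, 83]  (not all equal)
t=19: [15, 29, 12, 10, 10, 15, 10]  (not all equal)
t=20: [44, 74, 38, 33, 33, 44, 33]  (not all equal)
t=21: [103, 39, 107, 97, 97, 103, 97]  (not all equal)
t=22: [69, 103, 77, 56, 56, 69, 56]  (not all equal)
t=23: [38, 63, 21, 66, 66, 38, 66]  (not all equal)
t=24: [100, 55, 64, 49, 49, 100, 49]  (not all equal)
t=25: [64, 74, 55, 87, 87, 64, 87]  (not all equal)
t=26: [44, 23, 63, 25, 25, 44, 25]  (not all equal)
t=27: [99, 72, 59, 76, 76, 99, 76]  (not all equal)
t=28: [50, 26, 54, 18, 18, 50, 18]  (not all equal)
t=29: [84, 76, 76, 59, 59, 84, 59]  (not all equal)
t=30: [18, 18, 18, 54, 54, 18, 54]  (not all equal)
t=31: [57, 57, 57, 74, 74, 57, 74]  (not all equal)
t=32: [62, 62, 62, 26, 26, 62, 26]  (not all equal)
t=33: [57, 57, 57, 74, 74, 57, 74]  (not all equal)

Answer: never
Key observation: The state at step 31 reappears at step 33 — the system is in a cycle of period 2 from step 31 on.  No step 0..33 is synchronized, and the cycle repeats forever, so no step up to 150 (or ever) has all patches equal.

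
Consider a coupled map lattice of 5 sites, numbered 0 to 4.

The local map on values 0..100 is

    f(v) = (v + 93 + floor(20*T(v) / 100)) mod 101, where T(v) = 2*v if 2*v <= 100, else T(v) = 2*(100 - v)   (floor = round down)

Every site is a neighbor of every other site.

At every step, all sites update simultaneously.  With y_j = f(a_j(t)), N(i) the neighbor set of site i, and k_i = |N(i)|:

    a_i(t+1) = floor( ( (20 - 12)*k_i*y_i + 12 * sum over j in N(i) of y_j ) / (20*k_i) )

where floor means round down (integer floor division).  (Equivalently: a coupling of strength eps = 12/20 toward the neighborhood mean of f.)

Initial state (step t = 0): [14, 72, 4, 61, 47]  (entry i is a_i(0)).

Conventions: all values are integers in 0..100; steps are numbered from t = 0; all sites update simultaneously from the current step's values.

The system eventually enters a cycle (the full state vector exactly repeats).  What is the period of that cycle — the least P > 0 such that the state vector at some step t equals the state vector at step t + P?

Answer: 1
Key observation: The state at step 7, [78, 78, 78, 78, 78], reappears at step 8 — and no state repeats earlier — so the cycle the system enters has period 1.

Derivation:
t=0: [14, 72, 4, 61, 47]
t=1: [49, 65, 70, 63, 60]
t=2: [66, 69, 69, 68, 68]
t=3: [71, 72, 72, 72, 72]
t=4: [74, 74, 74, 74, 74]
t=5: [76, 76, 76, 76, 76]
t=6: [77, 77, 77, 77, 77]
t=7: [78, 78, 78, 78, 78]
t=8: [78, 78, 78, 78, 78]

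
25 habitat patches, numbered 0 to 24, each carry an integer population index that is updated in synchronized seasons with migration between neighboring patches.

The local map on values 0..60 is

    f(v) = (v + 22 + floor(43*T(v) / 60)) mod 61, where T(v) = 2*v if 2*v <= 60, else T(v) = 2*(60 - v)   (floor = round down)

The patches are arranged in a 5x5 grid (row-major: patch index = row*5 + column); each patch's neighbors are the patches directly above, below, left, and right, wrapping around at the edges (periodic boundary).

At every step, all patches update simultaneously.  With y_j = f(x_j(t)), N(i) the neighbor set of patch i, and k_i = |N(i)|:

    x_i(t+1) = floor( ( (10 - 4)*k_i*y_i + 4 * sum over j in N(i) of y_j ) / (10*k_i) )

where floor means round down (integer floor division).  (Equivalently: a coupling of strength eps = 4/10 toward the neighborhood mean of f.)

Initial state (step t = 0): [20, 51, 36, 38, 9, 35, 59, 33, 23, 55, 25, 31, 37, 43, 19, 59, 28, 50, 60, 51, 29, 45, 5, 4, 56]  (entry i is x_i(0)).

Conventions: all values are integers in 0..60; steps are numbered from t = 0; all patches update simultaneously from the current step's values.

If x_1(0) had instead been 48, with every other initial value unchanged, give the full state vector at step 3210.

Answer: [32, 32, 32, 32, 32, 32, 32, 32, 32, 32, 33, 33, 32, 32, 32, 32, 32, 32, 32, 32, 32, 32, 32, 32, 32]
Key observation: The state at step 14, [32, 32, 32, 32, 32, 32, 32, 32, 32, 32, 33, 33, 32, 32, 32, 32, 32, 32, 32, 32, 32, 32, 32, 32, 32], reappears at step 16: the system is in a cycle of period 2 from step 14 on.  Therefore the state at step 3210 equals the state at step 14 + ((3210 - 14) mod 2) = 14, which is [32, 32, 32, 32, 32, 32, 32, 32, 32, 32, 33, 33, 32, 32, 32, 32, 32, 32, 32, 32, 32, 32, 32, 32, 32].

Derivation:
t=0: [20, 48, 36, 38, 9, 35, 59, 33, 23, 55, 25, 31, 37, 43, 19, 59, 28, 50, 60, 51, 29, 45, 5, 4, 56]
t=1: [18, 24, 30, 30, 34, 26, 24, 29, 20, 23, 21, 29, 29, 24, 13, 23, 28, 26, 23, 21, 26, 28, 31, 29, 26]
t=2: [12, 20, 32, 31, 27, 19, 21, 27, 15, 21, 19, 27, 29, 22, 37, 17, 27, 25, 18, 18, 21, 27, 31, 29, 24]
t=3: [36, 17, 29, 34, 27, 12, 14, 29, 43, 19, 10, 23, 27, 20, 21, 6, 23, 22, 9, 7, 17, 23, 30, 27, 18]
t=4: [26, 14, 28, 30, 23, 44, 43, 32, 24, 15, 39, 24, 22, 16, 17, 31, 17, 20, 34, 32, 9, 15, 29, 26, 11]
t=5: [28, 47, 32, 29, 26, 30, 30, 28, 29, 41, 26, 18, 20, 42, 19, 30, 13, 13, 31, 31, 42, 48, 30, 28, 40]
t=6: [28, 27, 31, 30, 26, 32, 29, 28, 30, 27, 22, 14, 16, 24, 15, 34, 43, 44, 34, 30, 28, 29, 34, 30, 28]
t=7: [28, 28, 31, 32, 26, 29, 33, 33, 31, 30, 26, 46, 49, 29, 44, 29, 31, 31, 30, 35, 29, 30, 31, 33, 29]
t=8: [28, 30, 32, 32, 27, 30, 31, 31, 32, 31, 26, 27, 27, 30, 28, 30, 32, 32, 33, 30, 31, 33, 33, 32, 30]
t=9: [30, 33, 33, 32, 28, 32, 32, 32, 33, 32, 26, 27, 28, 32, 29, 32, 32, 32, 32, 33, 32, 32, 32, 32, 33]
t=10: [33, 32, 32, 32, 30, 32, 32, 32, 32, 32, 26, 27, 29, 32, 30, 32, 32, 32, 32, 32, 33, 32, 32, 32, 31]
t=11: [32, 32, 33, 33, 33, 32, 32, 32, 33, 33, 27, 27, 31, 32, 32, 32, 32, 32, 33, 33, 32, 32, 33, 33, 33]
t=12: [32, 32, 32, 32, 32, 32, 32, 32, 32, 32, 28, 28, 32, 32, 32, 32, 32, 32, 32, 32, 32, 32, 32, 32, 32]
t=13: [33, 33, 33, 33, 33, 32, 32, 33, 33, 33, 30, 30, 32, 33, 32, 32, 32, 33, 33, 33, 33, 33, 33, 33, 33]
t=14: [32, 32, 32, 32, 32, 32, 32, 32, 32, 32, 33, 33, 32, 32, 32, 32, 32, 32, 32, 32, 32, 32, 32, 32, 32]
t=15: [33, 33, 33, 33, 33, 32, 32, 33, 33, 33, 32, 32, 32, 33, 32, 32, 32, 33, 33, 33, 33, 33, 33, 33, 33]
t=16: [32, 32, 32, 32, 32, 32, 32, 32, 32, 32, 33, 33, 32, 32, 32, 32, 32, 32, 32, 32, 32, 32, 32, 32, 32]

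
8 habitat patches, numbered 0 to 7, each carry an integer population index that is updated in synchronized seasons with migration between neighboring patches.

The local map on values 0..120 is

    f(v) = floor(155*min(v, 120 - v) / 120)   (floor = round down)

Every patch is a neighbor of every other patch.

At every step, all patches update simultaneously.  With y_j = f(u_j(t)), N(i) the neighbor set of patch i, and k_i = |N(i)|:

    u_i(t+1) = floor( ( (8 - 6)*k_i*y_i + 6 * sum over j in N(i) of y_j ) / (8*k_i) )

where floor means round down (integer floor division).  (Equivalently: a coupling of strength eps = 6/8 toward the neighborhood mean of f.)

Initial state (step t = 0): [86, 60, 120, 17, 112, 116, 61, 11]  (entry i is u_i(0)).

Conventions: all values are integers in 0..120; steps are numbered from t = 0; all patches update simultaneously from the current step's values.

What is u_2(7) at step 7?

Answer: u_2(7) = 76

Derivation:
t=0: [86, 60, 120, 17, 112, 116, 61, 11]
t=1: [32, 37, 26, 29, 27, 27, 37, 28]
t=2: [38, 39, 37, 38, 37, 37, 39, 38]
t=3: [48, 48, 48, 48, 48, 48, 48, 48]
t=4: [62, 62, 62, 62, 62, 62, 62, 62]
t=5: [74, 74, 74, 74, 74, 74, 74, 74]
t=6: [59, 59, 59, 59, 59, 59, 59, 59]
t=7: [76, 76, 76, 76, 76, 76, 76, 76]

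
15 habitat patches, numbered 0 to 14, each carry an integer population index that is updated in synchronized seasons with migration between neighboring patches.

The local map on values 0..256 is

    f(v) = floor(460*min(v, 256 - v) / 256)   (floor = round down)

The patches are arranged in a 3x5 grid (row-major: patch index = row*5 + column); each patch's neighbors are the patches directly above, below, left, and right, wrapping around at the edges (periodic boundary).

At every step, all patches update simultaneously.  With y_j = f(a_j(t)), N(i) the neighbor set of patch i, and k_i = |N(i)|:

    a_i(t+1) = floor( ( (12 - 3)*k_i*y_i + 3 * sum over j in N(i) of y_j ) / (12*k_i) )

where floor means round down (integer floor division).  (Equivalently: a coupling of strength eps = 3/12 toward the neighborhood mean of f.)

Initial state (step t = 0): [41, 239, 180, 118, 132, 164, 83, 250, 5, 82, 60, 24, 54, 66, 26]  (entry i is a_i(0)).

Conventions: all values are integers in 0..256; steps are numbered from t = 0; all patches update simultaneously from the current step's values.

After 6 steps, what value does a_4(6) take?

Simulating step by step:
t=0: [41, 239, 180, 118, 132, 164, 83, 250, 5, 82, 60, 24, 54, 66, 26]
t=1: [87, 47, 123, 189, 196, 153, 127, 31, 36, 137, 100, 56, 91, 111, 71]
t=2: [151, 107, 192, 126, 118, 187, 197, 83, 84, 189, 169, 115, 158, 178, 138]
t=3: [183, 182, 132, 208, 205, 127, 121, 145, 152, 133, 162, 193, 170, 152, 198]
t=4: [136, 141, 202, 107, 102, 217, 204, 197, 182, 203, 162, 126, 160, 172, 119]
t=5: [200, 193, 115, 179, 181, 88, 107, 110, 132, 108, 171, 209, 165, 156, 197]
t=6: [109, 121, 192, 149, 134, 158, 178, 196, 210, 184, 142, 101, 163, 173, 120]

Answer: a_4(6) = 134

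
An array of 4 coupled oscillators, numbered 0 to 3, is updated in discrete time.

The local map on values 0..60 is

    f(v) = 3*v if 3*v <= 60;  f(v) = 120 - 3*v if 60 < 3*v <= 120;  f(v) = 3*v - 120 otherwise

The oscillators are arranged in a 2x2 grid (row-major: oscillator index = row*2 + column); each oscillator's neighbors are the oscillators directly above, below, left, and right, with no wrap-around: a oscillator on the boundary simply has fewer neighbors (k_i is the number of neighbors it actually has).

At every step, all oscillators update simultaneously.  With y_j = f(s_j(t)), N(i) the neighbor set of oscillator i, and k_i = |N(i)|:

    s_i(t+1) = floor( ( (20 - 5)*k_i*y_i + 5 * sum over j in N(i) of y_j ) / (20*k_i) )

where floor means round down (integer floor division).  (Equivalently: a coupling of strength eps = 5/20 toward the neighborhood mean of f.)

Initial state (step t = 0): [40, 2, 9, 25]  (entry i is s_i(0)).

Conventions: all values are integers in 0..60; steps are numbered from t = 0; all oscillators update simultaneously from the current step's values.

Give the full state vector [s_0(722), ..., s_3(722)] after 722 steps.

Simulating step by step:
t=0: [40, 2, 9, 25]
t=1: [4, 10, 25, 37]
t=2: [18, 25, 36, 16]
t=3: [47, 46, 21, 43]
t=4: [25, 17, 46, 16]
t=5: [42, 49, 25, 44]
t=6: [13, 22, 36, 18]
t=7: [37, 52, 20, 48]
t=8: [18, 31, 49, 30]
t=9: [47, 30, 30, 29]
t=10: [23, 29, 29, 32]
t=11: [46, 34, 34, 26]
t=12: [18, 21, 21, 36]
t=13: [54, 51, 51, 23]
t=14: [39, 36, 36, 46]
t=15: [5, 11, 11, 16]
t=16: [19, 32, 32, 44]
t=17: [48, 26, 26, 15]
t=18: [28, 40, 40, 44]
t=19: [27, 6, 6, 9]
t=20: [33, 21, 21, 24]
t=21: [30, 51, 51, 50]
t=22: [30, 32, 32, 30]
t=23: [28, 25, 25, 28]
t=24: [38, 42, 42, 38]
t=25: [6, 6, 6, 6]
t=26: [18, 18, 18, 18]
t=27: [54, 54, 54, 54]
t=28: [42, 42, 42, 42]
t=29: [6, 6, 6, 6]

Answer: [18, 18, 18, 18]
Key observation: The state at step 25, [6, 6, 6, 6], reappears at step 29: the system is in a cycle of period 4 from step 25 on.  Therefore the state at step 722 equals the state at step 25 + ((722 - 25) mod 4) = 26, which is [18, 18, 18, 18].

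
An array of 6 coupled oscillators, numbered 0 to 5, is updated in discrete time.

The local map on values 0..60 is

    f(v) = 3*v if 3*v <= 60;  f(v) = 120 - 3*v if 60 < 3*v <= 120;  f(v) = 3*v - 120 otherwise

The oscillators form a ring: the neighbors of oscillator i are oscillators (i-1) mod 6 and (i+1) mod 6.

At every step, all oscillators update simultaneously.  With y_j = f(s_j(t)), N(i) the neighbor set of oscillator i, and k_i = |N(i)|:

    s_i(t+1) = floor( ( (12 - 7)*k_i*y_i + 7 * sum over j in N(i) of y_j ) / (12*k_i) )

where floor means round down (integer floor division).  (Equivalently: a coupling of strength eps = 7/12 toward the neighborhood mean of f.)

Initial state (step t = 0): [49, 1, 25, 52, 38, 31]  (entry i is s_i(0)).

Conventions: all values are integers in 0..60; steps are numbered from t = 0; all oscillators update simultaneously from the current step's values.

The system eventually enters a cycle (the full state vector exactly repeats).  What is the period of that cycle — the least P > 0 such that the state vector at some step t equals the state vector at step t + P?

Simulating step by step:
t=0: [49, 1, 25, 52, 38, 31]
t=1: [20, 22, 30, 29, 20, 20]
t=2: [58, 48, 37, 40, 52, 60]
t=3: [47, 28, 10, 13, 32, 51]
t=4: [28, 29, 34, 32, 31, 26]
t=5: [36, 29, 24, 23, 30, 35]
t=6: [19, 31, 44, 44, 31, 18]
t=7: [47, 31, 16, 16, 30, 47]
t=8: [22, 31, 41, 42, 32, 23]
t=9: [45, 27, 10, 10, 26, 44]
t=10: [21, 29, 32, 33, 29, 21]
t=11: [50, 37, 25, 25, 36, 50]
t=12: [23, 25, 34, 35, 26, 24]
t=13: [48, 38, 25, 23, 35, 47]
t=14: [17, 22, 35, 38, 27, 20]
t=15: [54, 41, 23, 18, 35, 51]
t=16: [28, 28, 37, 41, 31, 30]
t=17: [34, 28, 15, 11, 20, 30]
t=18: [26, 33, 38, 44, 43, 35]
t=19: [28, 22, 12, 9, 11, 21]
t=20: [47, 43, 38, 31, 38, 43]
t=21: [14, 11, 13, 14, 13, 11]
t=22: [36, 37, 38, 40, 38, 37]
t=23: [10, 9, 5, 3, 5, 9]
t=24: [28, 24, 16, 12, 16, 24]
t=25: [43, 44, 44, 43, 44, 44]
t=26: [10, 11, 11, 10, 11, 11]
t=27: [31, 32, 32, 31, 32, 32]
t=28: [25, 24, 24, 25, 24, 24]
t=29: [46, 47, 47, 46, 47, 47]
t=30: [19, 20, 20, 19, 20, 20]
t=31: [58, 59, 59, 58, 59, 59]
t=32: [55, 56, 56, 55, 56, 56]
t=33: [46, 47, 47, 46, 47, 47]

Answer: 4
Key observation: The state at step 29, [46, 47, 47, 46, 47, 47], reappears at step 33 — and no state repeats earlier — so the cycle the system enters has period 4.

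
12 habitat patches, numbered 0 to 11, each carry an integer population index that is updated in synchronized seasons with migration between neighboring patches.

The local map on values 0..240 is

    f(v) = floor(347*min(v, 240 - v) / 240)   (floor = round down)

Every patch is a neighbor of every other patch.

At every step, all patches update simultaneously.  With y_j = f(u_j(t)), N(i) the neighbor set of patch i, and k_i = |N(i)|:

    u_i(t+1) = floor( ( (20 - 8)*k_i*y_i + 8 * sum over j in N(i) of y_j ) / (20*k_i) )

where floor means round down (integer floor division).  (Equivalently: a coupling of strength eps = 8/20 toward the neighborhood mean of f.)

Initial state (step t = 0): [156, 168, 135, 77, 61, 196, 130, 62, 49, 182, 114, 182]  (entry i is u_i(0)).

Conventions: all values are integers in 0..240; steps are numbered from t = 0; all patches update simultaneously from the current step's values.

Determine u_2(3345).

Answer: u_2(3345) = 166
Key observation: The state at step 31, [153, 153, 153, 153, 153, 153, 153, 153, 153, 153, 153, 153], reappears at step 35: the system is in a cycle of period 4 from step 31 on.  Therefore the state at step 3345 equals the state at step 31 + ((3345 - 31) mod 4) = 33, which is [166, 166, 166, 166, 166, 166, 166, 166, 166, 166, 166, 166].

Derivation:
t=0: [156, 168, 135, 77, 61, 196, 130, 62, 49, 182, 114, 182]
t=1: [114, 105, 131, 109, 96, 82, 136, 96, 86, 93, 139, 93]
t=2: [154, 147, 150, 150, 140, 128, 146, 140, 132, 137, 144, 137]
t=3: [131, 137, 134, 134, 142, 152, 137, 142, 149, 144, 139, 144]
t=4: [151, 146, 148, 148, 142, 134, 146, 142, 136, 140, 144, 140]
t=5: [133, 137, 135, 135, 140, 147, 137, 140, 145, 142, 138, 142]
t=6: [150, 146, 148, 148, 144, 138, 146, 144, 140, 142, 146, 142]
t=7: [133, 136, 134, 134, 137, 142, 136, 137, 141, 139, 136, 139]
t=8: [151, 149, 151, 151, 148, 144, 149, 148, 145, 147, 149, 147]
t=9: [129, 131, 129, 129, 132, 135, 131, 132, 134, 133, 131, 133]
t=10: [158, 156, 158, 158, 156, 153, 156, 156, 154, 154, 156, 154]
t=11: [119, 121, 119, 119, 121, 123, 121, 121, 122, 122, 121, 122]
t=12: [171, 171, 171, 171, 171, 169, 171, 171, 170, 170, 171, 170]
t=13: [99, 99, 99, 99, 99, 101, 99, 99, 100, 100, 99, 100]
t=14: [143, 143, 143, 143, 143, 144, 143, 143, 143, 143, 143, 143]
t=15: [139, 139, 139, 139, 139, 138, 139, 139, 139, 139, 139, 139]
t=16: [146, 146, 146, 146, 146, 146, 146, 146, 146, 146, 146, 146]
t=17: [135, 135, 135, 135, 135, 135, 135, 135, 135, 135, 135, 135]
t=18: [151, 151, 151, 151, 151, 151, 151, 151, 151, 151, 151, 151]
t=19: [128, 128, 128, 128, 128, 128, 128, 128, 128, 128, 128, 128]
t=20: [161, 161, 161, 161, 161, 161, 161, 161, 161, 161, 161, 161]
t=21: [114, 114, 114, 114, 114, 114, 114, 114, 114, 114, 114, 114]
t=22: [164, 164, 164, 164, 164, 164, 164, 164, 164, 164, 164, 164]
t=23: [109, 109, 109, 109, 109, 109, 109, 109, 109, 109, 109, 109]
t=24: [157, 157, 157, 157, 157, 157, 157, 157, 157, 157, 157, 157]
t=25: [120, 120, 120, 120, 120, 120, 120, 120, 120, 120, 120, 120]
t=26: [173, 173, 173, 173, 173, 173, 173, 173, 173, 173, 173, 173]
t=27: [96, 96, 96, 96, 96, 96, 96, 96, 96, 96, 96, 96]
t=28: [138, 138, 138, 138, 138, 138, 138, 138, 138, 138, 138, 138]
t=29: [147, 147, 147, 147, 147, 147, 147, 147, 147, 147, 147, 147]
t=30: [134, 134, 134, 134, 134, 134, 134, 134, 134, 134, 134, 134]
t=31: [153, 153, 153, 153, 153, 153, 153, 153, 153, 153, 153, 153]
t=32: [125, 125, 125, 125, 125, 125, 125, 125, 125, 125, 125, 125]
t=33: [166, 166, 166, 166, 166, 166, 166, 166, 166, 166, 166, 166]
t=34: [106, 106, 106, 106, 106, 106, 106, 106, 106, 106, 106, 106]
t=35: [153, 153, 153, 153, 153, 153, 153, 153, 153, 153, 153, 153]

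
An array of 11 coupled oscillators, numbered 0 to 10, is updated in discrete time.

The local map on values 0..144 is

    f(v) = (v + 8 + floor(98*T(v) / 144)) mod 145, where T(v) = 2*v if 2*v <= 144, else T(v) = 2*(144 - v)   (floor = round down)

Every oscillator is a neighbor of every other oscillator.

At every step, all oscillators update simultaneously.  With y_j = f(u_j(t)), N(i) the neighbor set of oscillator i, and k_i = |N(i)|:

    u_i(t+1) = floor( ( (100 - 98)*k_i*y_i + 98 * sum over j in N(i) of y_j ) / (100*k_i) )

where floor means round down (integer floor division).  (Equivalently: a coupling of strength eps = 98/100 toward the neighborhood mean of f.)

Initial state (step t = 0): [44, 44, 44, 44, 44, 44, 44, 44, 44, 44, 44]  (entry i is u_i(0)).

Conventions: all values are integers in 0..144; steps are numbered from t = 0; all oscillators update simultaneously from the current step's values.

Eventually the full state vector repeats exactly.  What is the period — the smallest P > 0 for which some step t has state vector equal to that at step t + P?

Answer: 4
Key observation: The state at step 11, [29, 29, 29, 29, 29, 29, 29, 29, 29, 29, 29], reappears at step 15 — and no state repeats earlier — so the cycle the system enters has period 4.

Derivation:
t=0: [44, 44, 44, 44, 44, 44, 44, 44, 44, 44, 44]
t=1: [111, 111, 111, 111, 111, 111, 111, 111, 111, 111, 111]
t=2: [18, 18, 18, 18, 18, 18, 18, 18, 18, 18, 18]
t=3: [50, 50, 50, 50, 50, 50, 50, 50, 50, 50, 50]
t=4: [126, 126, 126, 126, 126, 126, 126, 126, 126, 126, 126]
t=5: [13, 13, 13, 13, 13, 13, 13, 13, 13, 13, 13]
t=6: [38, 38, 38, 38, 38, 38, 38, 38, 38, 38, 38]
t=7: [97, 97, 97, 97, 97, 97, 97, 97, 97, 97, 97]
t=8: [23, 23, 23, 23, 23, 23, 23, 23, 23, 23, 23]
t=9: [62, 62, 62, 62, 62, 62, 62, 62, 62, 62, 62]
t=10: [9, 9, 9, 9, 9, 9, 9, 9, 9, 9, 9]
t=11: [29, 29, 29, 29, 29, 29, 29, 29, 29, 29, 29]
t=12: [76, 76, 76, 76, 76, 76, 76, 76, 76, 76, 76]
t=13: [31, 31, 31, 31, 31, 31, 31, 31, 31, 31, 31]
t=14: [81, 81, 81, 81, 81, 81, 81, 81, 81, 81, 81]
t=15: [29, 29, 29, 29, 29, 29, 29, 29, 29, 29, 29]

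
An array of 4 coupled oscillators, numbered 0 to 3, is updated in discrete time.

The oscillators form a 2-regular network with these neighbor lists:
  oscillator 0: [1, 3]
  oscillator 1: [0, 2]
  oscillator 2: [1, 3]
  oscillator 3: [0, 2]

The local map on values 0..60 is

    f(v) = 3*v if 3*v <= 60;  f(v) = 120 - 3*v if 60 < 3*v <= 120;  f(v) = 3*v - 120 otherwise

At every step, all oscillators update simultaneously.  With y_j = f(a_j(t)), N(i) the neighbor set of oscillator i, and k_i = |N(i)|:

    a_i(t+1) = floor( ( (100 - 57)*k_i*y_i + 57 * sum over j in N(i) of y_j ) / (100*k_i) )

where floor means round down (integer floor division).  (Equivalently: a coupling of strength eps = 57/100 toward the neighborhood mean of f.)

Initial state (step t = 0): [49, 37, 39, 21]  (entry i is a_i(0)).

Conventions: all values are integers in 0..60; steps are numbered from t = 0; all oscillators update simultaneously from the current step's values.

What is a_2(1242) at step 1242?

Simulating step by step:
t=0: [49, 37, 39, 21]
t=1: [30, 12, 20, 33]
t=2: [29, 41, 42, 34]
t=3: [20, 12, 8, 18]
t=4: [51, 39, 35, 47]
t=5: [21, 14, 13, 22]
t=6: [51, 45, 44, 50]
t=7: [27, 19, 17, 25]
t=8: [45, 50, 51, 45]
t=9: [19, 26, 27, 20]
t=10: [53, 45, 45, 53]
t=11: [32, 21, 21, 32]
t=12: [33, 47, 47, 33]
t=13: [21, 21, 21, 21]
t=14: [57, 57, 57, 57]
t=15: [51, 51, 51, 51]
t=16: [33, 33, 33, 33]
t=17: [21, 21, 21, 21]

Answer: a_2(1242) = 57
Key observation: The state at step 13, [21, 21, 21, 21], reappears at step 17: the system is in a cycle of period 4 from step 13 on.  Therefore the state at step 1242 equals the state at step 13 + ((1242 - 13) mod 4) = 14, which is [57, 57, 57, 57].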